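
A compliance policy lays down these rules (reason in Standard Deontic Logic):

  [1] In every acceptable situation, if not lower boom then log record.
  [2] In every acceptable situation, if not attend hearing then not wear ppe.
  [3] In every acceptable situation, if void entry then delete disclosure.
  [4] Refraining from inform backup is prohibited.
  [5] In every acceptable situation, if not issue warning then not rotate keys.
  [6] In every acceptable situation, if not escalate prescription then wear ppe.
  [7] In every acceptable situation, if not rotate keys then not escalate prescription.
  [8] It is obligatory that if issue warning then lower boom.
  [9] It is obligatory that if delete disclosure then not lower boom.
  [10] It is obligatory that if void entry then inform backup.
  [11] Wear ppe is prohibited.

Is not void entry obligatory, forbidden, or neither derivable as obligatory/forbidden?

Obligatory

Premise 11, F(wear_ppe), is equivalent to O(¬wear_ppe).
Premise 6, O(¬escalate_prescription → wear_ppe), contraposes to O(¬wear_ppe → escalate_prescription); with O(¬wear_ppe) we get O(escalate_prescription).
Premise 7, O(¬rotate_keys → ¬escalate_prescription), contraposes to O(escalate_prescription → rotate_keys); with O(escalate_prescription) we get O(rotate_keys).
The contrapositive of premise 5 (O(¬issue_warning → ¬rotate_keys)) is O(rotate_keys → issue_warning), and O(rotate_keys) is already established, so O(issue_warning).
With premise 8, O(issue_warning → lower_boom), the K-axiom yields O(lower_boom).
The contrapositive of premise 9 (O(delete_disclosure → ¬lower_boom)) is O(lower_boom → ¬delete_disclosure), and O(lower_boom) is already established, so O(¬delete_disclosure).
Premise 3 is O(void_entry → delete_disclosure); contrapositively O(¬delete_disclosure → ¬void_entry). Since O(¬delete_disclosure) holds, K gives O(¬void_entry).
Premises 1, 2, 4, 10 do not contribute to this derivation.
Hence ¬void_entry is obligatory.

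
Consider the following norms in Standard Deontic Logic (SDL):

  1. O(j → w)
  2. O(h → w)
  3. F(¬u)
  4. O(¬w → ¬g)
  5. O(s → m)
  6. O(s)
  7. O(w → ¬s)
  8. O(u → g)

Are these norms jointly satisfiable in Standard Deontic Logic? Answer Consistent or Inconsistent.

F(¬u) at premise 3 means O(u).
Premise 8 is O(u → g); since O(u), deontic closure gives O(g).
The contrapositive of premise 4 (O(¬w → ¬g)) is O(g → w), and O(g) is already established, so O(w).
From O(w) and premise 7, O(w → ¬s), we obtain O(¬s).
However, premise 6 gives O(s).
We now have both O(¬s) and O(s) — s is simultaneously obligatory and forbidden, violating the D-axiom.

Inconsistent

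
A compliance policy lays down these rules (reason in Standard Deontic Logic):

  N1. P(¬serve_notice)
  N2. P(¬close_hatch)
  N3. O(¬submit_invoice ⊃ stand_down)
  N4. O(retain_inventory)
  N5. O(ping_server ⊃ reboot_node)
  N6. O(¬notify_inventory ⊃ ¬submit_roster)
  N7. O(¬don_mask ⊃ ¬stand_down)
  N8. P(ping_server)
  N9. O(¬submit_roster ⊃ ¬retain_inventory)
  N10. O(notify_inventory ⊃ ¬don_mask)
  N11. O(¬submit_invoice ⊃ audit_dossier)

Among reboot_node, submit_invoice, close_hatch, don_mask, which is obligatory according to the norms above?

submit_invoice

Premise 4 states O(retain_inventory) outright.
Premise 9, O(¬submit_roster ⊃ ¬retain_inventory), contraposes to O(retain_inventory ⊃ submit_roster); with O(retain_inventory) we get O(submit_roster).
Premise 6, O(¬notify_inventory ⊃ ¬submit_roster), contraposes to O(submit_roster ⊃ notify_inventory); with O(submit_roster) we get O(notify_inventory).
With premise 10, O(notify_inventory ⊃ ¬don_mask), the K-axiom yields O(¬don_mask).
Applying K to premise 7 (O(¬don_mask ⊃ ¬stand_down)) and O(¬don_mask) yields O(¬stand_down).
The contrapositive of premise 3 (O(¬submit_invoice ⊃ stand_down)) is O(¬stand_down ⊃ submit_invoice), and O(¬stand_down) is already established, so O(submit_invoice).
So O(submit_invoice) holds — submit_invoice is obligatory. None of the other listed options is made obligatory by any chain of premises.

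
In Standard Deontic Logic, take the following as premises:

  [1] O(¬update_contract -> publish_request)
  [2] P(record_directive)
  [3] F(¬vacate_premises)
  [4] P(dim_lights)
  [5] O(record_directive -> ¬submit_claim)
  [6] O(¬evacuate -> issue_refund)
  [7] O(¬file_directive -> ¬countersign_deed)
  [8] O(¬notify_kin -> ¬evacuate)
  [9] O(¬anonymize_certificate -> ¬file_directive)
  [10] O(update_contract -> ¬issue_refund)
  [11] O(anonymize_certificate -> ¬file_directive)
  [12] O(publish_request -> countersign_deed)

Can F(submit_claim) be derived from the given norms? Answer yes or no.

Premise 5 is O(record_directive -> ¬submit_claim), but O(record_directive) is not derivable from the premises (the permission P(record_directive) asserts only ¬O(¬record_directive), not O(record_directive)), so it does not yield O(¬submit_claim).
No other premise forces O(¬submit_claim). An ideal world satisfying every premise can still have submit_claim true, so F(submit_claim) is not derivable.

No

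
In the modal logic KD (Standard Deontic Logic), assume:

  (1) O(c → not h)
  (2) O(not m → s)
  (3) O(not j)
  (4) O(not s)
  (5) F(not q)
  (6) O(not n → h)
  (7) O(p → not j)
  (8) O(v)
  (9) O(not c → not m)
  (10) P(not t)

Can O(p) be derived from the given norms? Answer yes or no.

Premise 7 is O(p → not j); even if O(not j) held, inferring O(p) would be affirming the consequent — invalid.
No other premise forces O(p). An ideal world satisfying every premise can still have p false, so O(p) is not derivable.

No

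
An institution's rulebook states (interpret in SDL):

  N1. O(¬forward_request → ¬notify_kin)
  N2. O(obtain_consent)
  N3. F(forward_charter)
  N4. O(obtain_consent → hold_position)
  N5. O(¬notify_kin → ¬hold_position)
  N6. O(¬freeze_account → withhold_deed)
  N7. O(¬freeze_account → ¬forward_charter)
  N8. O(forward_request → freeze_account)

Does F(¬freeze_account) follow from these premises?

Premise 2 gives O(obtain_consent).
From O(obtain_consent) and premise 4, O(obtain_consent → hold_position), we obtain O(hold_position).
The contrapositive of premise 5 (O(¬notify_kin → ¬hold_position)) is O(hold_position → notify_kin), and O(hold_position) is already established, so O(notify_kin).
The contrapositive of premise 1 (O(¬forward_request → ¬notify_kin)) is O(notify_kin → forward_request), and O(notify_kin) is already established, so O(forward_request).
Applying K to premise 8 (O(forward_request → freeze_account)) and O(forward_request) yields O(freeze_account).
Premises 3, 6, 7 do not contribute to this derivation.
So O(freeze_account) holds, i.e. F(¬freeze_account). The claim follows.

Yes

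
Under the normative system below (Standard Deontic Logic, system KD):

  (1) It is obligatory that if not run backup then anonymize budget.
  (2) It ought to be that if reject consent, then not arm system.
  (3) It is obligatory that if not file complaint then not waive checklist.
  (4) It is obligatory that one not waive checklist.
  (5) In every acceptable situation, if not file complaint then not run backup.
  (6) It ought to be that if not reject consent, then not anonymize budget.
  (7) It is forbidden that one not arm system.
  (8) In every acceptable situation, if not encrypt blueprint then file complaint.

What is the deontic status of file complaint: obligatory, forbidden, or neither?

Premise 7, F(¬arm_system), is equivalent to O(arm_system).
Premise 2, O(reject_consent → ¬arm_system), contraposes to O(arm_system → ¬reject_consent); with O(arm_system) we get O(¬reject_consent).
Applying K to premise 6 (O(¬reject_consent → ¬anonymize_budget)) and O(¬reject_consent) yields O(¬anonymize_budget).
Premise 1 is O(¬run_backup → anonymize_budget); contrapositively O(¬anonymize_budget → run_backup). Since O(¬anonymize_budget) holds, K gives O(run_backup).
Premise 5, O(¬file_complaint → ¬run_backup), contraposes to O(run_backup → file_complaint); with O(run_backup) we get O(file_complaint).
Premises 3, 4, 8 do not contribute to this derivation.
Hence file_complaint is obligatory.

Obligatory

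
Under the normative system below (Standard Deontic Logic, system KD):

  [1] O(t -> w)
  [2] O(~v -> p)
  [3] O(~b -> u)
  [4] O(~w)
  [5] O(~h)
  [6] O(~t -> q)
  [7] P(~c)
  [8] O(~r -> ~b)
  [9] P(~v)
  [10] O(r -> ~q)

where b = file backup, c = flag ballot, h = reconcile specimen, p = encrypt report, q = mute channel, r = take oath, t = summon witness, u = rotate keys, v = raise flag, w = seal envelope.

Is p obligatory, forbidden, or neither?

Premise 2 is O(~v -> p), but O(~v) is not derivable from the premises (the permission P(~v) asserts only ~O(v), not O(~v)), so it does not yield O(p).
No premise or chain of K-axiom applications forces O(p), and none forces O(~p). So p is neither obligatory nor forbidden under these norms.

Neither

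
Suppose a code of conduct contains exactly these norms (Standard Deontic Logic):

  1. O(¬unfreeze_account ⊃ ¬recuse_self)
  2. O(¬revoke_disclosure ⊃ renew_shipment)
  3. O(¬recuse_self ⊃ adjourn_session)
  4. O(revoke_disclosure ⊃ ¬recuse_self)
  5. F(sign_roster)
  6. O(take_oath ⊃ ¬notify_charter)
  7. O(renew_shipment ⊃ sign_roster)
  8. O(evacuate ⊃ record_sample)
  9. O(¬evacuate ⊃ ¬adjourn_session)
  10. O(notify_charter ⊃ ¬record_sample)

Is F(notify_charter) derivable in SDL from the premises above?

Yes

Premise 5, F(sign_roster), is equivalent to O(¬sign_roster).
The contrapositive of premise 7 (O(renew_shipment ⊃ sign_roster)) is O(¬sign_roster ⊃ ¬renew_shipment), and O(¬sign_roster) is already established, so O(¬renew_shipment).
Premise 2, O(¬revoke_disclosure ⊃ renew_shipment), contraposes to O(¬renew_shipment ⊃ revoke_disclosure); with O(¬renew_shipment) we get O(revoke_disclosure).
From O(revoke_disclosure) and premise 4, O(revoke_disclosure ⊃ ¬recuse_self), we obtain O(¬recuse_self).
Premise 3 is O(¬recuse_self ⊃ adjourn_session); since O(¬recuse_self), deontic closure gives O(adjourn_session).
The contrapositive of premise 9 (O(¬evacuate ⊃ ¬adjourn_session)) is O(adjourn_session ⊃ evacuate), and O(adjourn_session) is already established, so O(evacuate).
Premise 8 is O(evacuate ⊃ record_sample); since O(evacuate), deontic closure gives O(record_sample).
Premise 10 is O(notify_charter ⊃ ¬record_sample); contrapositively O(record_sample ⊃ ¬notify_charter). Since O(record_sample) holds, K gives O(¬notify_charter).
Premises 1, 6 do not contribute to this derivation.
So O(¬notify_charter) holds, i.e. F(notify_charter). The claim follows.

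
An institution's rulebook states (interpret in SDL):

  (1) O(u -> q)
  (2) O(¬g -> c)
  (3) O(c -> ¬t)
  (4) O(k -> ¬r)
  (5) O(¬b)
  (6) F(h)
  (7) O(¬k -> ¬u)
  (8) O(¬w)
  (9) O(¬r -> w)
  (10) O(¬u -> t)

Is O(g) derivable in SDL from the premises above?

Yes

From premise 8 we have O(¬w).
Premise 9 is O(¬r -> w); contrapositively O(¬w -> r). Since O(¬w) holds, K gives O(r).
Premise 4 is O(k -> ¬r); contrapositively O(r -> ¬k). Since O(r) holds, K gives O(¬k).
From O(¬k) and premise 7, O(¬k -> ¬u), we obtain O(¬u).
With premise 10, O(¬u -> t), the K-axiom yields O(t).
Premise 3, O(c -> ¬t), contraposes to O(t -> ¬c); with O(t) we get O(¬c).
The contrapositive of premise 2 (O(¬g -> c)) is O(¬c -> g), and O(¬c) is already established, so O(g).
Premises 1, 5, 6 do not contribute to this derivation.
So O(g) follows.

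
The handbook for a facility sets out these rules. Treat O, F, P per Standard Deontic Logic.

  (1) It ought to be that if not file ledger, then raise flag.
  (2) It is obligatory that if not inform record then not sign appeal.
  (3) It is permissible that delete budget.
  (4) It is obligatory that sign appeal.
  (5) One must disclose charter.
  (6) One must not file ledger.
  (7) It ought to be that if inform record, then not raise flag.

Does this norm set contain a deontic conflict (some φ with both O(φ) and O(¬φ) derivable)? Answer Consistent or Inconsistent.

Inconsistent

Premise 4 gives O(sign_appeal).
The contrapositive of premise 2 (O(¬inform_record → ¬sign_appeal)) is O(sign_appeal → inform_record), and O(sign_appeal) is already established, so O(inform_record).
Premise 7 is O(inform_record → ¬raise_flag); since O(inform_record), deontic closure gives O(¬raise_flag).
The contrapositive of premise 1 (O(¬file_ledger → raise_flag)) is O(¬raise_flag → file_ledger), and O(¬raise_flag) is already established, so O(file_ledger).
However, F(file_ledger) at premise 6 amounts to O(¬file_ledger).
We now have both O(file_ledger) and O(¬file_ledger) — file_ledger is simultaneously obligatory and forbidden, violating the D-axiom.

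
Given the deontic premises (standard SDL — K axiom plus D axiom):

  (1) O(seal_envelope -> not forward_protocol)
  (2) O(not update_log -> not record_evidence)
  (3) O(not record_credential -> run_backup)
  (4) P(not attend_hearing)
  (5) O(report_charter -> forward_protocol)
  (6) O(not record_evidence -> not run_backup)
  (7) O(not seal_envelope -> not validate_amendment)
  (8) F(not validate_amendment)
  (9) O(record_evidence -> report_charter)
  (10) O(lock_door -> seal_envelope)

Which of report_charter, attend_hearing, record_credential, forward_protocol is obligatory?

record_credential

F(not validate_amendment) at premise 8 means O(validate_amendment).
Premise 7 is O(not seal_envelope -> not validate_amendment); contrapositively O(validate_amendment -> seal_envelope). Since O(validate_amendment) holds, K gives O(seal_envelope).
From O(seal_envelope) and premise 1, O(seal_envelope -> not forward_protocol), we obtain O(not forward_protocol).
The contrapositive of premise 5 (O(report_charter -> forward_protocol)) is O(not forward_protocol -> not report_charter), and O(not forward_protocol) is already established, so O(not report_charter).
Premise 9 is O(record_evidence -> report_charter); contrapositively O(not report_charter -> not record_evidence). Since O(not report_charter) holds, K gives O(not record_evidence).
From O(not record_evidence) and premise 6, O(not record_evidence -> not run_backup), we obtain O(not run_backup).
Premise 3, O(not record_credential -> run_backup), contraposes to O(not run_backup -> record_credential); with O(not run_backup) we get O(record_credential).
So O(record_credential) holds — record_credential is obligatory. None of the other listed options is made obligatory by any chain of premises.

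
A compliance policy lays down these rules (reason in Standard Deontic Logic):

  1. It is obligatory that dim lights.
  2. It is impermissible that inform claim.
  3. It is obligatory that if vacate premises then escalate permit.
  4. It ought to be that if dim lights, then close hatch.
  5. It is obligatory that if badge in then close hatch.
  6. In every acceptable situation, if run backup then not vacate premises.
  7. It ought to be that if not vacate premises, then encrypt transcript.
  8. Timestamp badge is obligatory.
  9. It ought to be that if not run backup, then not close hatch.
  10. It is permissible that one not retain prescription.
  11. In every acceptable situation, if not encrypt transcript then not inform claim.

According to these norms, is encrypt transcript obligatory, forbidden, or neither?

Obligatory

Premise 1 states O(dim_lights) outright.
With premise 4, O(dim_lights → close_hatch), the K-axiom yields O(close_hatch).
Premise 9 is O(¬run_backup → ¬close_hatch); contrapositively O(close_hatch → run_backup). Since O(close_hatch) holds, K gives O(run_backup).
With premise 6, O(run_backup → ¬vacate_premises), the K-axiom yields O(¬vacate_premises).
From O(¬vacate_premises) and premise 7, O(¬vacate_premises → encrypt_transcript), we obtain O(encrypt_transcript).
Premises 2, 3, 5, 8, 10, 11 do not contribute to this derivation.
Hence encrypt_transcript is obligatory.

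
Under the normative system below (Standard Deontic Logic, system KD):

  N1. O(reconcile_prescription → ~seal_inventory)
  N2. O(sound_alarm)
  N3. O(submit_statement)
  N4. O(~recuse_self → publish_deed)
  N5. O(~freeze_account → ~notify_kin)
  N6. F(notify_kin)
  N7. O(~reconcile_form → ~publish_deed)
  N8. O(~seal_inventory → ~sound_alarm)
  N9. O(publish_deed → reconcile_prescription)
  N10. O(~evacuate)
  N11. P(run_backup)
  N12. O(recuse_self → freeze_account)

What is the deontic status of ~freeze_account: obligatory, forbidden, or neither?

Forbidden

Premise 2 gives O(sound_alarm).
Premise 8 is O(~seal_inventory → ~sound_alarm); contrapositively O(sound_alarm → seal_inventory). Since O(sound_alarm) holds, K gives O(seal_inventory).
Premise 1, O(reconcile_prescription → ~seal_inventory), contraposes to O(seal_inventory → ~reconcile_prescription); with O(seal_inventory) we get O(~reconcile_prescription).
Premise 9 is O(publish_deed → reconcile_prescription); contrapositively O(~reconcile_prescription → ~publish_deed). Since O(~reconcile_prescription) holds, K gives O(~publish_deed).
The contrapositive of premise 4 (O(~recuse_self → publish_deed)) is O(~publish_deed → recuse_self), and O(~publish_deed) is already established, so O(recuse_self).
With premise 12, O(recuse_self → freeze_account), the K-axiom yields O(freeze_account).
Premises 3, 5, 6, 7, 10, 11 do not contribute to this derivation.
Thus O(freeze_account), which is F(~freeze_account): ~freeze_account is forbidden.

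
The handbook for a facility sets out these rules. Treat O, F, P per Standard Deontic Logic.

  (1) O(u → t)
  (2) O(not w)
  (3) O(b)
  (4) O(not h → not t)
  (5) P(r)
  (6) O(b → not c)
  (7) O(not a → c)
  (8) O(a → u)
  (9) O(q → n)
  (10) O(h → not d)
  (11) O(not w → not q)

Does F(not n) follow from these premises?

Premise 9 is O(q → n), but O(q) is not derivable from the premises, so it does not yield O(n).
No other premise forces O(n). An ideal world satisfying every premise can still have not n true, so F(not n) is not derivable.

No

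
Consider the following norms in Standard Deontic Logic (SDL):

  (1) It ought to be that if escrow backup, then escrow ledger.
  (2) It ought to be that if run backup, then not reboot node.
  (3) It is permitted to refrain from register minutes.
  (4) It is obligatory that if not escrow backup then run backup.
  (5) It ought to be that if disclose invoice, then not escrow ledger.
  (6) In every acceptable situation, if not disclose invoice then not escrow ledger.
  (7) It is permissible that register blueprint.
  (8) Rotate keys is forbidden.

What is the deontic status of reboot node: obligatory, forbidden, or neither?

Forbidden

Premises 5 and 6 cover both cases: O(disclose_invoice → ¬escrow_ledger) and O(¬disclose_invoice → ¬escrow_ledger). Since disclose_invoice ∨ ¬disclose_invoice is a tautology, O(¬escrow_ledger) follows.
Premise 1, O(escrow_backup → escrow_ledger), contraposes to O(¬escrow_ledger → ¬escrow_backup); with O(¬escrow_ledger) we get O(¬escrow_backup).
Premise 4 is O(¬escrow_backup → run_backup); since O(¬escrow_backup), deontic closure gives O(run_backup).
Applying K to premise 2 (O(run_backup → ¬reboot_node)) and O(run_backup) yields O(¬reboot_node).
Premises 3, 7, 8 do not contribute to this derivation.
Thus O(¬reboot_node), which is F(reboot_node): reboot_node is forbidden.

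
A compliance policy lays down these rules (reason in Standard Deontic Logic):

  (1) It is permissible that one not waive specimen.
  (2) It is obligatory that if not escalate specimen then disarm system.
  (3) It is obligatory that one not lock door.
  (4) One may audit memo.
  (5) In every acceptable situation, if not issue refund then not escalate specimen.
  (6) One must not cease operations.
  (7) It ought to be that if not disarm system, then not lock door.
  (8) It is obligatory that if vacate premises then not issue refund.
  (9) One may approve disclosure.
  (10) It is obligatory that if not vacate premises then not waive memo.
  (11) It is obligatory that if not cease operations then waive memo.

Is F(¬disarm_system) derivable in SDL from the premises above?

Premise 6 is F(cease_operations), i.e. O(¬cease_operations).
From O(¬cease_operations) and premise 11, O(¬cease_operations → waive_memo), we obtain O(waive_memo).
The contrapositive of premise 10 (O(¬vacate_premises → ¬waive_memo)) is O(waive_memo → vacate_premises), and O(waive_memo) is already established, so O(vacate_premises).
With premise 8, O(vacate_premises → ¬issue_refund), the K-axiom yields O(¬issue_refund).
Premise 5 is O(¬issue_refund → ¬escalate_specimen); since O(¬issue_refund), deontic closure gives O(¬escalate_specimen).
With premise 2, O(¬escalate_specimen → disarm_system), the K-axiom yields O(disarm_system).
Premises 1, 3, 4, 7, 9 do not contribute to this derivation.
So O(disarm_system) holds, i.e. F(¬disarm_system). The claim follows.

Yes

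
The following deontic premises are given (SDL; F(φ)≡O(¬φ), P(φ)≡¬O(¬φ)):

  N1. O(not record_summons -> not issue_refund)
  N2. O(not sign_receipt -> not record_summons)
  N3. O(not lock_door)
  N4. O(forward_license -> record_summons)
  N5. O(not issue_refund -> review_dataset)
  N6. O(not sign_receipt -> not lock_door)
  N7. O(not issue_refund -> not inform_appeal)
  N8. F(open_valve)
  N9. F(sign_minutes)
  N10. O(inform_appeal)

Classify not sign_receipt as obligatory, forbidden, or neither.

Forbidden

Premise 10 gives O(inform_appeal).
Premise 7 is O(not issue_refund -> not inform_appeal); contrapositively O(inform_appeal -> issue_refund). Since O(inform_appeal) holds, K gives O(issue_refund).
Premise 1, O(not record_summons -> not issue_refund), contraposes to O(issue_refund -> record_summons); with O(issue_refund) we get O(record_summons).
Premise 2, O(not sign_receipt -> not record_summons), contraposes to O(record_summons -> sign_receipt); with O(record_summons) we get O(sign_receipt).
Premises 3, 4, 5, 6, 8, 9 do not contribute to this derivation.
Thus O(sign_receipt), which is F(not sign_receipt): not sign_receipt is forbidden.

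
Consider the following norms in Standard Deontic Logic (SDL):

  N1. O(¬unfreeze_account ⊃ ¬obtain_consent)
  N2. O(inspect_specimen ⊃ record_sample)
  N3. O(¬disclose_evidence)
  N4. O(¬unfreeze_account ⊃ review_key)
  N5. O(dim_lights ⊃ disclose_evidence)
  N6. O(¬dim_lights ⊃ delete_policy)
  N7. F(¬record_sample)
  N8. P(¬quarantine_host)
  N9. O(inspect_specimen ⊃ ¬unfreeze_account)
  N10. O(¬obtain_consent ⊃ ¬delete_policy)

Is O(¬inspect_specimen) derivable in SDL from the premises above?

Yes

From premise 3 we have O(¬disclose_evidence).
Premise 5, O(dim_lights ⊃ disclose_evidence), contraposes to O(¬disclose_evidence ⊃ ¬dim_lights); with O(¬disclose_evidence) we get O(¬dim_lights).
With premise 6, O(¬dim_lights ⊃ delete_policy), the K-axiom yields O(delete_policy).
Premise 10, O(¬obtain_consent ⊃ ¬delete_policy), contraposes to O(delete_policy ⊃ obtain_consent); with O(delete_policy) we get O(obtain_consent).
Premise 1, O(¬unfreeze_account ⊃ ¬obtain_consent), contraposes to O(obtain_consent ⊃ unfreeze_account); with O(obtain_consent) we get O(unfreeze_account).
The contrapositive of premise 9 (O(inspect_specimen ⊃ ¬unfreeze_account)) is O(unfreeze_account ⊃ ¬inspect_specimen), and O(unfreeze_account) is already established, so O(¬inspect_specimen).
Premises 2, 4, 7, 8 do not contribute to this derivation.
So O(¬inspect_specimen) follows.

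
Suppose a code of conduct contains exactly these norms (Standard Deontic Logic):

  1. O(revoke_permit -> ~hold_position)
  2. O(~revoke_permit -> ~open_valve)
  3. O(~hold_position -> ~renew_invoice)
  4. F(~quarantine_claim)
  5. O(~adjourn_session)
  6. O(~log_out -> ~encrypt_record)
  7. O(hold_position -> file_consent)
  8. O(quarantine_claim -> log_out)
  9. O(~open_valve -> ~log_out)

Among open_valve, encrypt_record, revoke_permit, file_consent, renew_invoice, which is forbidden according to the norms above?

F(~quarantine_claim) at premise 4 means O(quarantine_claim).
From O(quarantine_claim) and premise 8, O(quarantine_claim -> log_out), we obtain O(log_out).
Premise 9, O(~open_valve -> ~log_out), contraposes to O(log_out -> open_valve); with O(log_out) we get O(open_valve).
Premise 2, O(~revoke_permit -> ~open_valve), contraposes to O(open_valve -> revoke_permit); with O(open_valve) we get O(revoke_permit).
From O(revoke_permit) and premise 1, O(revoke_permit -> ~hold_position), we obtain O(~hold_position).
From O(~hold_position) and premise 3, O(~hold_position -> ~renew_invoice), we obtain O(~renew_invoice).
So O(~renew_invoice) holds, i.e. renew_invoice is forbidden. None of the other listed options is forbidden under the premises.

renew_invoice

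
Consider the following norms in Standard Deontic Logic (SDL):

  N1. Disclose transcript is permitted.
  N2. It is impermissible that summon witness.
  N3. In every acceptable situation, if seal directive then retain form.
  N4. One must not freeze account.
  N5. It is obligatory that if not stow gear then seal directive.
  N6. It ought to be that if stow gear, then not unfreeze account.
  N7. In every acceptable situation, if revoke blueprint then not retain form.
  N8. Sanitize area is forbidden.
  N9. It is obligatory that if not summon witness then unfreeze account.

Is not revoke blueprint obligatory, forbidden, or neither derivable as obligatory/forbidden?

Premise 2 is F(summon_witness), i.e. O(¬summon_witness).
Premise 9 is O(¬summon_witness → unfreeze_account); since O(¬summon_witness), deontic closure gives O(unfreeze_account).
Premise 6 is O(stow_gear → ¬unfreeze_account); contrapositively O(unfreeze_account → ¬stow_gear). Since O(unfreeze_account) holds, K gives O(¬stow_gear).
Premise 5 is O(¬stow_gear → seal_directive); since O(¬stow_gear), deontic closure gives O(seal_directive).
Premise 3 is O(seal_directive → retain_form); since O(seal_directive), deontic closure gives O(retain_form).
The contrapositive of premise 7 (O(revoke_blueprint → ¬retain_form)) is O(retain_form → ¬revoke_blueprint), and O(retain_form) is already established, so O(¬revoke_blueprint).
Premises 1, 4, 8 do not contribute to this derivation.
Hence ¬revoke_blueprint is obligatory.

Obligatory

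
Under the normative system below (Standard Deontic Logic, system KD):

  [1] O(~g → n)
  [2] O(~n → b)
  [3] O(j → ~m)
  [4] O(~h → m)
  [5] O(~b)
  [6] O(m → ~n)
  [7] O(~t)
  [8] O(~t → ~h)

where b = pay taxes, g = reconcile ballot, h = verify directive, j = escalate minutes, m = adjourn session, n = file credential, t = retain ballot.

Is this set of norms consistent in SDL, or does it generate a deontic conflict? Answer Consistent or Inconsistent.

Inconsistent

From premise 5 we have O(~b).
The contrapositive of premise 2 (O(~n → b)) is O(~b → n), and O(~b) is already established, so O(n).
The contrapositive of premise 6 (O(m → ~n)) is O(n → ~m), and O(n) is already established, so O(~m).
Premise 4 is O(~h → m); contrapositively O(~m → h). Since O(~m) holds, K gives O(h).
Premise 8 is O(~t → ~h); contrapositively O(h → t). Since O(h) holds, K gives O(t).
However, premise 7 gives O(~t).
We now have both O(t) and O(~t) — t is simultaneously obligatory and forbidden, violating the D-axiom.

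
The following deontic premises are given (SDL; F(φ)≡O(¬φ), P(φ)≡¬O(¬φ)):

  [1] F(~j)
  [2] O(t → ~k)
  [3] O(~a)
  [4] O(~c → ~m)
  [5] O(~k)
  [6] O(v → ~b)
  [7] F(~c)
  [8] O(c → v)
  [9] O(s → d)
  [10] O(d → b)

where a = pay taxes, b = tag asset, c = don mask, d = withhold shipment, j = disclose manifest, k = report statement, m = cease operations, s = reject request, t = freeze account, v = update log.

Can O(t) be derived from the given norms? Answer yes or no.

No

Premise 2 is O(t → ~k); even if O(~k) held, inferring O(t) would be affirming the consequent — invalid.
No other premise forces O(t). An ideal world satisfying every premise can still have t false, so O(t) is not derivable.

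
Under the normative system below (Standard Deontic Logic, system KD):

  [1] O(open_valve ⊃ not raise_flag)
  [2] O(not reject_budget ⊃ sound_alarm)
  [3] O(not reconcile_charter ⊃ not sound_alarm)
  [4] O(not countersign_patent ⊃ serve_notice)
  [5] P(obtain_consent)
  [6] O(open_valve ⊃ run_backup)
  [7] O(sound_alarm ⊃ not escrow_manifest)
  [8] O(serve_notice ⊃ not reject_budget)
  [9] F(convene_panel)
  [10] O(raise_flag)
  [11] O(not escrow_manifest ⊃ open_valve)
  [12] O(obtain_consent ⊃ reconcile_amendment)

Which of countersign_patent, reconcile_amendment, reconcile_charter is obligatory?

Premise 10 gives O(raise_flag).
Premise 1 is O(open_valve ⊃ not raise_flag); contrapositively O(raise_flag ⊃ not open_valve). Since O(raise_flag) holds, K gives O(not open_valve).
The contrapositive of premise 11 (O(not escrow_manifest ⊃ open_valve)) is O(not open_valve ⊃ escrow_manifest), and O(not open_valve) is already established, so O(escrow_manifest).
Premise 7, O(sound_alarm ⊃ not escrow_manifest), contraposes to O(escrow_manifest ⊃ not sound_alarm); with O(escrow_manifest) we get O(not sound_alarm).
The contrapositive of premise 2 (O(not reject_budget ⊃ sound_alarm)) is O(not sound_alarm ⊃ reject_budget), and O(not sound_alarm) is already established, so O(reject_budget).
The contrapositive of premise 8 (O(serve_notice ⊃ not reject_budget)) is O(reject_budget ⊃ not serve_notice), and O(reject_budget) is already established, so O(not serve_notice).
Premise 4 is O(not countersign_patent ⊃ serve_notice); contrapositively O(not serve_notice ⊃ countersign_patent). Since O(not serve_notice) holds, K gives O(countersign_patent).
So O(countersign_patent) holds — countersign_patent is obligatory. None of the other listed options is made obligatory by any chain of premises.

countersign_patent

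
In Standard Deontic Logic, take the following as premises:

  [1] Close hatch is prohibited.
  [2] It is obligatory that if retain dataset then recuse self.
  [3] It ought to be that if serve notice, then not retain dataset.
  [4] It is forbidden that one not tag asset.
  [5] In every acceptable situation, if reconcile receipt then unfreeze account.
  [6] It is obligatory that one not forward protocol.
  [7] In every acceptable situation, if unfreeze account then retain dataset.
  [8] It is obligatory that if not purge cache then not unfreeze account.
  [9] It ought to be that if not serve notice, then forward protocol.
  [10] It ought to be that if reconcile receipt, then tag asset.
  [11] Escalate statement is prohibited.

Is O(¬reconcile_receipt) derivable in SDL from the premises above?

Premise 6 gives O(¬forward_protocol).
Premise 9, O(¬serve_notice → forward_protocol), contraposes to O(¬forward_protocol → serve_notice); with O(¬forward_protocol) we get O(serve_notice).
From O(serve_notice) and premise 3, O(serve_notice → ¬retain_dataset), we obtain O(¬retain_dataset).
Premise 7, O(unfreeze_account → retain_dataset), contraposes to O(¬retain_dataset → ¬unfreeze_account); with O(¬retain_dataset) we get O(¬unfreeze_account).
Premise 5 is O(reconcile_receipt → unfreeze_account); contrapositively O(¬unfreeze_account → ¬reconcile_receipt). Since O(¬unfreeze_account) holds, K gives O(¬reconcile_receipt).
Premises 1, 2, 4, 8, 10, 11 do not contribute to this derivation.
So O(¬reconcile_receipt) follows.

Yes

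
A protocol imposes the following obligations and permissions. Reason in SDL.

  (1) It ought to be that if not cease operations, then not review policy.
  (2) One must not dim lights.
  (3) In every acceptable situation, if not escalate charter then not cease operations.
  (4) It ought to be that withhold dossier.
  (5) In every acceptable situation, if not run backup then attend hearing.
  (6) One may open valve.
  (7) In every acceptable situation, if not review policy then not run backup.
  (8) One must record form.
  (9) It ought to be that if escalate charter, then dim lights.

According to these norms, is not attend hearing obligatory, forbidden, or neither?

F(dim_lights) at premise 2 means O(¬dim_lights).
Premise 9, O(escalate_charter → dim_lights), contraposes to O(¬dim_lights → ¬escalate_charter); with O(¬dim_lights) we get O(¬escalate_charter).
From O(¬escalate_charter) and premise 3, O(¬escalate_charter → ¬cease_operations), we obtain O(¬cease_operations).
With premise 1, O(¬cease_operations → ¬review_policy), the K-axiom yields O(¬review_policy).
Premise 7 is O(¬review_policy → ¬run_backup); since O(¬review_policy), deontic closure gives O(¬run_backup).
Applying K to premise 5 (O(¬run_backup → attend_hearing)) and O(¬run_backup) yields O(attend_hearing).
Premises 4, 6, 8 do not contribute to this derivation.
Thus O(attend_hearing), which is F(¬attend_hearing): ¬attend_hearing is forbidden.

Forbidden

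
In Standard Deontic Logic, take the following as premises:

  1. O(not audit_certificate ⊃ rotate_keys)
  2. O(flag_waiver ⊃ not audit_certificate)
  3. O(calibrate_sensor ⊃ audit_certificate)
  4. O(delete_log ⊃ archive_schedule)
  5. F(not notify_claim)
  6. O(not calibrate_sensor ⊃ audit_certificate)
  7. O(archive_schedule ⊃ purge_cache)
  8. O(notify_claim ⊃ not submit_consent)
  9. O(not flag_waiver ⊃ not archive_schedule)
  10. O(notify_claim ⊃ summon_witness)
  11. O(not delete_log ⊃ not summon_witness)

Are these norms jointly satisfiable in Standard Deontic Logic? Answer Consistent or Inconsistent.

Inconsistent

Premises 6 and 3 cover both cases: O(not calibrate_sensor ⊃ audit_certificate) and O(calibrate_sensor ⊃ audit_certificate). Since not calibrate_sensor ∨ calibrate_sensor is a tautology, O(audit_certificate) follows.
Premise 2 is O(flag_waiver ⊃ not audit_certificate); contrapositively O(audit_certificate ⊃ not flag_waiver). Since O(audit_certificate) holds, K gives O(not flag_waiver).
Applying K to premise 9 (O(not flag_waiver ⊃ not archive_schedule)) and O(not flag_waiver) yields O(not archive_schedule).
Premise 4, O(delete_log ⊃ archive_schedule), contraposes to O(not archive_schedule ⊃ not delete_log); with O(not archive_schedule) we get O(not delete_log).
Applying K to premise 11 (O(not delete_log ⊃ not summon_witness)) and O(not delete_log) yields O(not summon_witness).
Premise 10, O(notify_claim ⊃ summon_witness), contraposes to O(not summon_witness ⊃ not notify_claim); with O(not summon_witness) we get O(not notify_claim).
However, F(not notify_claim) at premise 5 amounts to O(notify_claim).
We now have both O(not notify_claim) and O(notify_claim) — notify_claim is simultaneously obligatory and forbidden, violating the D-axiom.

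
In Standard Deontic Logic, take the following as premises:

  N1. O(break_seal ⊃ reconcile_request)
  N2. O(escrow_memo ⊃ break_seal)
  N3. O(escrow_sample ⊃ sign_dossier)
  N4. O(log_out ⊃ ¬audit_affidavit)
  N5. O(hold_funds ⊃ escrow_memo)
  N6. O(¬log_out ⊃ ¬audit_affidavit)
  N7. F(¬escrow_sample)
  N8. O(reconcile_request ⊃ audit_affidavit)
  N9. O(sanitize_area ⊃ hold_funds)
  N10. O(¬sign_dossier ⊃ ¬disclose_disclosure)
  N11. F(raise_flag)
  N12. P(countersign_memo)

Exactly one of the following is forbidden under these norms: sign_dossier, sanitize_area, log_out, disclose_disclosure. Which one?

Premises 6 and 4 are O(¬log_out ⊃ ¬audit_affidavit) and O(log_out ⊃ ¬audit_affidavit); every ideal world satisfies ¬log_out or log_out, so in either case ¬audit_affidavit holds — hence O(¬audit_affidavit).
Premise 8, O(reconcile_request ⊃ audit_affidavit), contraposes to O(¬audit_affidavit ⊃ ¬reconcile_request); with O(¬audit_affidavit) we get O(¬reconcile_request).
The contrapositive of premise 1 (O(break_seal ⊃ reconcile_request)) is O(¬reconcile_request ⊃ ¬break_seal), and O(¬reconcile_request) is already established, so O(¬break_seal).
The contrapositive of premise 2 (O(escrow_memo ⊃ break_seal)) is O(¬break_seal ⊃ ¬escrow_memo), and O(¬break_seal) is already established, so O(¬escrow_memo).
The contrapositive of premise 5 (O(hold_funds ⊃ escrow_memo)) is O(¬escrow_memo ⊃ ¬hold_funds), and O(¬escrow_memo) is already established, so O(¬hold_funds).
Premise 9 is O(sanitize_area ⊃ hold_funds); contrapositively O(¬hold_funds ⊃ ¬sanitize_area). Since O(¬hold_funds) holds, K gives O(¬sanitize_area).
So O(¬sanitize_area) holds, i.e. sanitize_area is forbidden. None of the other listed options is forbidden under the premises.

sanitize_area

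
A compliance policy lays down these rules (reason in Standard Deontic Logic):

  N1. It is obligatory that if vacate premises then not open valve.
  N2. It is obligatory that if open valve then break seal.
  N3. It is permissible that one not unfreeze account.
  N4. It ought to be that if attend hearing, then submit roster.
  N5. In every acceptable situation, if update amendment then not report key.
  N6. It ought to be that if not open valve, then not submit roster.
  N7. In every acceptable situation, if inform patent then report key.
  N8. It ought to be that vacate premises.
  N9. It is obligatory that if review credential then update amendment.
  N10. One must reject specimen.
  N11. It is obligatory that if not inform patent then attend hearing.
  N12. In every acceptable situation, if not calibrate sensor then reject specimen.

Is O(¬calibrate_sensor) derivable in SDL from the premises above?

No

Premise 12 is O(¬calibrate_sensor → reject_specimen); even if O(reject_specimen) held, inferring O(¬calibrate_sensor) would be affirming the consequent — invalid.
No other premise forces O(¬calibrate_sensor). An ideal world satisfying every premise can still have ¬calibrate_sensor false, so O(¬calibrate_sensor) is not derivable.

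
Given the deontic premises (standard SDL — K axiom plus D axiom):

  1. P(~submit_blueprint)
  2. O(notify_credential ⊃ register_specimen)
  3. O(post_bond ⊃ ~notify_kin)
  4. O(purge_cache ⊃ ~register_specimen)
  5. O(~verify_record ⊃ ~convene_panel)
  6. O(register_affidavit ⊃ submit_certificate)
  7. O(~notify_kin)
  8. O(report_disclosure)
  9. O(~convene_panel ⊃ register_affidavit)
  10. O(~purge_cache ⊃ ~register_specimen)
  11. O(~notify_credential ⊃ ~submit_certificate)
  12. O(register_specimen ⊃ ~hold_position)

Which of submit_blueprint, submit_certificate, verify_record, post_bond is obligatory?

verify_record

Premises 4 and 10 are O(purge_cache ⊃ ~register_specimen) and O(~purge_cache ⊃ ~register_specimen); every ideal world satisfies purge_cache or ~purge_cache, so in either case ~register_specimen holds — hence O(~register_specimen).
Premise 2 is O(notify_credential ⊃ register_specimen); contrapositively O(~register_specimen ⊃ ~notify_credential). Since O(~register_specimen) holds, K gives O(~notify_credential).
From O(~notify_credential) and premise 11, O(~notify_credential ⊃ ~submit_certificate), we obtain O(~submit_certificate).
The contrapositive of premise 6 (O(register_affidavit ⊃ submit_certificate)) is O(~submit_certificate ⊃ ~register_affidavit), and O(~submit_certificate) is already established, so O(~register_affidavit).
Premise 9, O(~convene_panel ⊃ register_affidavit), contraposes to O(~register_affidavit ⊃ convene_panel); with O(~register_affidavit) we get O(convene_panel).
The contrapositive of premise 5 (O(~verify_record ⊃ ~convene_panel)) is O(convene_panel ⊃ verify_record), and O(convene_panel) is already established, so O(verify_record).
So O(verify_record) holds — verify_record is obligatory. None of the other listed options is made obligatory by any chain of premises.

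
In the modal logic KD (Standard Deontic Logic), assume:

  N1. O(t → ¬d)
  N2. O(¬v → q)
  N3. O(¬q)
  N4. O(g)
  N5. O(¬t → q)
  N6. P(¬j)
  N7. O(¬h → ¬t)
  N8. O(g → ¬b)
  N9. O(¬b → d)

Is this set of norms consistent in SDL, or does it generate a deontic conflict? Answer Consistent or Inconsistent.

Inconsistent

Premise 4 gives O(g).
With premise 8, O(g → ¬b), the K-axiom yields O(¬b).
From O(¬b) and premise 9, O(¬b → d), we obtain O(d).
Premise 1, O(t → ¬d), contraposes to O(d → ¬t); with O(d) we get O(¬t).
From O(¬t) and premise 5, O(¬t → q), we obtain O(q).
But premise 3 directly asserts O(¬q).
We now have both O(q) and O(¬q) — q is simultaneously obligatory and forbidden, violating the D-axiom.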